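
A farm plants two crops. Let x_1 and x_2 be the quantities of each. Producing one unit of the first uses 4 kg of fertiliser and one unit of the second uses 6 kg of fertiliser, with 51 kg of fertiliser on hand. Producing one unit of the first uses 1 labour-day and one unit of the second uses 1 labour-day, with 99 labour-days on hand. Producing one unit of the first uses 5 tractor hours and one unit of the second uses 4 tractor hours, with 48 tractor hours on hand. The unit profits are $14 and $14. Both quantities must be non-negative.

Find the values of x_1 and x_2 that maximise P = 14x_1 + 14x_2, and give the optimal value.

Vertices and P = 14x_1 + 14x_2:
  (0, 0) → P = 0
  (0, 17/2) → P = 119
  (48/5, 0) → P = 672/5
  (6, 9/2) → P = 147

At the optimal vertex, 4x_1 + 6x_2 = 51 and 5x_1 + 4x_2 = 48.
Solving simultaneously gives x_1 = 6, x_2 = 9/2.

x_1 = 6, x_2 = 9/2, maximum P = 147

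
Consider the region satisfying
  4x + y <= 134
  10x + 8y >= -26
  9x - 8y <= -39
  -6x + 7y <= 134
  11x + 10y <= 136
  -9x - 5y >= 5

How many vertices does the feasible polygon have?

The feasible vertices (each the meet of two boundaries and inside every other half-plane) are:
  (-65/19, 39/38)
  (-627/59, 592/59)
  (-235/117, 34/13)
  (-235/31, 392/31)

4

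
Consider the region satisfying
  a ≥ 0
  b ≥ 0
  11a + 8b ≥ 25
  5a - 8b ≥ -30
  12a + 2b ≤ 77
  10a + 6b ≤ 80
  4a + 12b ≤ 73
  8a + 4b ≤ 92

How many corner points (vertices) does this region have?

7

Of the 28 pairwise boundary intersections, those satisfying every inequality are:
  (0, 25/8)
  (0, 15/4)
  (25/11, 0)
  (77/12, 0)
  (56/23, 485/92)
  (151/26, 95/26)
  (87/16, 205/48)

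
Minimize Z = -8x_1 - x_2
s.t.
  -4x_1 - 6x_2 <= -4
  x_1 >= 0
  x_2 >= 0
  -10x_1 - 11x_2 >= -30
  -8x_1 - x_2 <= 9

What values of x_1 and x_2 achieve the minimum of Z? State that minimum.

Feasible corners and Z = -8x_1 - x_2:
  (0, 2/3) → Z = -2/3
  (1, 0) → Z = -8
  (0, 30/11) → Z = -30/11
  (3, 0) → Z = -24

x_1 = 3, x_2 = 0, minimum Z = -24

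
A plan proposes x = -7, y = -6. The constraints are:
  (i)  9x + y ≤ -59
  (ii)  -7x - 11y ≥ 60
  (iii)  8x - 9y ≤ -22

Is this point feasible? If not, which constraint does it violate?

not feasible — violates (iii)

Constraint (iii): 8x - 9y = -2, which is not ≤ -22. All other constraints are satisfied.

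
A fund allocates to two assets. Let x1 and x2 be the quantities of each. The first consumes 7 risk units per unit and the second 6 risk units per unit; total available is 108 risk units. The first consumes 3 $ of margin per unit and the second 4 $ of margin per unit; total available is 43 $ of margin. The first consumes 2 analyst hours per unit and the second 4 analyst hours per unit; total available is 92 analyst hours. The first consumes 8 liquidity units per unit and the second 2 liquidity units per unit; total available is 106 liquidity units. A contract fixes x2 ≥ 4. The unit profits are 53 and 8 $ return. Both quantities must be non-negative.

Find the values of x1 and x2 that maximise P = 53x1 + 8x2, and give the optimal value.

x1 = 9, x2 = 4, maximum P = 509

Feasible corners and P = 53x1 + 8x2:
  (0, 43/4) → P = 86
  (0, 4) → P = 32
  (9, 4) → P = 509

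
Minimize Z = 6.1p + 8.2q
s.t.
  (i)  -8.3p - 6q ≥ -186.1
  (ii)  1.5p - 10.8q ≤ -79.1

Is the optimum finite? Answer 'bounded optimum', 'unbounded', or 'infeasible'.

unbounded

From the feasible point (6397/411, 11696/1233), moving in the direction (-10.8, -1.5) keeps every constraint satisfied while Z decreases without bound.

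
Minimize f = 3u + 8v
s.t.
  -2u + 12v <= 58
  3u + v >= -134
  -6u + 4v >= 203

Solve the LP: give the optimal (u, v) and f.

u = -739/18, v = -65/6, minimum f = -1259/6

The optimum lies where 3u + v = -134 and -6u + 4v = 203.
Solving simultaneously gives u = -739/18, v = -65/6.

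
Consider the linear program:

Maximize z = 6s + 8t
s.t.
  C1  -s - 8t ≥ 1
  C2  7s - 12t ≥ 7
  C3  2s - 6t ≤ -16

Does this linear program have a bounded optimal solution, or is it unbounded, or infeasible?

infeasible

The boundaries -s - 8t = 1 and 7s - 12t = 7 meet at (11/17, -7/34), but that point violates 2s - 6t ≤ -16. Every candidate vertex is excluded by some other constraint, so the feasible region is empty.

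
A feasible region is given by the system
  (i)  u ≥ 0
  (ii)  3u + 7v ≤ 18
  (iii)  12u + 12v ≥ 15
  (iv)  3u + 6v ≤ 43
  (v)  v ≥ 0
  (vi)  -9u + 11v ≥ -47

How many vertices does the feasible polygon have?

5

Of the 15 pairwise boundary intersections, those satisfying every inequality are:
  (0, 18/7)
  (0, 5/4)
  (527/96, 7/32)
  (5/4, 0)
  (47/9, 0)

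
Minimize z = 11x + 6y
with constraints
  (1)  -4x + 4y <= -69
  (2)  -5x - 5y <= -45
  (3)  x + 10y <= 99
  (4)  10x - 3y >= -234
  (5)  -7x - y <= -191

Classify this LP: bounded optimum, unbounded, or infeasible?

bounded optimum

Vertices and z = 11x + 6y:
  (91/3, -64/3) → z = 617/3
  (1811/69, 502/69) → z = 22933/69
The feasible region has finitely many vertices and no improving ray; the minimum is 617/3 at (91/3, -64/3).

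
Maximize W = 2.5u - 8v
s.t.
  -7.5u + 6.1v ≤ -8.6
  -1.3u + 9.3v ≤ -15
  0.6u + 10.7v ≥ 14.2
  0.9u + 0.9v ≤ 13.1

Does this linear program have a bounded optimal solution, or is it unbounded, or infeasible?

The boundaries -7.5u + 6.1v = -8.6 and -1.3u + 9.3v = -15 meet at (-576/3091, -5066/3091), but that point violates 0.6u + 10.7v ≥ 14.2. Every candidate vertex is excluded by some other constraint, so the feasible region is empty.

infeasible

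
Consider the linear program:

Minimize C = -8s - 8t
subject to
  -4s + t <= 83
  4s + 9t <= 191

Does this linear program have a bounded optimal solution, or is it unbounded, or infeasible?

From the feasible point (-139/10, 137/5), moving in the direction (9, -4) keeps every constraint satisfied while C decreases without bound.

unbounded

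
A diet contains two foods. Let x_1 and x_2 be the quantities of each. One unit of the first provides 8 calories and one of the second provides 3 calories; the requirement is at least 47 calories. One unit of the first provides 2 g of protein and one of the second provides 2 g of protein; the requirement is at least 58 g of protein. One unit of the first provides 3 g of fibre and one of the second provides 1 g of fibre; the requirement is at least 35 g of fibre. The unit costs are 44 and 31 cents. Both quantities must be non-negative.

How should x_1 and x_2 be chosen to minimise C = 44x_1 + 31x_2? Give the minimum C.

The feasible region is unbounded (it extends along (0, 1), (1, 0)), but C strictly increases along every unbounded feasible direction, so there is no improving ray and the minimum is attained at a vertex.

The binding constraints are 2x_1 + 2x_2 = 58 and 3x_1 + x_2 = 35.
Solving simultaneously gives x_1 = 3, x_2 = 26.

x_1 = 3, x_2 = 26, minimum C = 938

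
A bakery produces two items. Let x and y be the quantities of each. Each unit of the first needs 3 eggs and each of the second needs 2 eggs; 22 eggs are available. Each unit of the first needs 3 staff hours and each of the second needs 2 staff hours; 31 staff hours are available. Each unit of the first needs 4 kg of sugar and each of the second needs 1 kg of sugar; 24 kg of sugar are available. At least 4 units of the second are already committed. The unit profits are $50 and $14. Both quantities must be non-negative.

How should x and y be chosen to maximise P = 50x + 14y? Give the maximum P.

x = 14/3, y = 4, maximum P = 868/3

Corner points and P = 50x + 14y:
  (0, 11) → P = 154
  (0, 4) → P = 56
  (14/3, 4) → P = 868/3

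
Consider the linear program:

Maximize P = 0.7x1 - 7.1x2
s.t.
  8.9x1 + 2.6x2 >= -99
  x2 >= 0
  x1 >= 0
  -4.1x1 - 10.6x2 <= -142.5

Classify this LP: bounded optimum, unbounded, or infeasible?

unbounded

From the feasible point (1425/41, 0), moving in the direction (1, 0) keeps every constraint satisfied while P increases without bound.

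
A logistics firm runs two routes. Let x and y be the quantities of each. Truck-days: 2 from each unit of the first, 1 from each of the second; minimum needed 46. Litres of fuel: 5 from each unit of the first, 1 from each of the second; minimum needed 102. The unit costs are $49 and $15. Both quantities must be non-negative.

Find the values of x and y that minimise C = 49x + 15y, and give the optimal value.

The feasible region is unbounded (it extends along (0, 1), (1, 0)), but C strictly increases along every unbounded feasible direction, so there is no improving ray and the minimum is attained at a vertex.

At the optimal vertex, 2x + y = 46 and 5x + y = 102.
Solving simultaneously gives x = 56/3, y = 26/3.

x = 56/3, y = 26/3, minimum C = 3134/3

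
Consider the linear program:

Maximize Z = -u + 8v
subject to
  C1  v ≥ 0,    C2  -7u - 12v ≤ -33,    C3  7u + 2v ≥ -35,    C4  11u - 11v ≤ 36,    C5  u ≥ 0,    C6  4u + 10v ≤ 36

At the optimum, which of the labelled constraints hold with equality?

C5 and C6

Vertices and Z = -u + 8v:
  (795/209, 111/209) → Z = 93/209
  (0, 11/4) → Z = 22
  (54/11, 18/11) → Z = 90/11
  (0, 18/5) → Z = 144/5

The maximum is at (0, 18/5). Substituting into each constraint, equality holds for C5 and C6; the remaining constraints have slack.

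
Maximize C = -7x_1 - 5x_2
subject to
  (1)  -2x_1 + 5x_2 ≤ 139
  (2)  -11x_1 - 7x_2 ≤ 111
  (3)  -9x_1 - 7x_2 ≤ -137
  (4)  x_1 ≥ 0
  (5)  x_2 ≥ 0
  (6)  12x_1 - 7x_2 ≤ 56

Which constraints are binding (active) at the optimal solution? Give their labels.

Feasible corners and C = -7x_1 - 5x_2:
  (0, 139/5) → C = -139
  (1253/46, 890/23) → C = -17671/46
  (0, 137/7) → C = -685/7
  (193/21, 380/49) → C = -15157/147

The maximum is at (0, 137/7). Substituting into each constraint, equality holds for (3) and (4); the remaining constraints have slack.

(3) and (4)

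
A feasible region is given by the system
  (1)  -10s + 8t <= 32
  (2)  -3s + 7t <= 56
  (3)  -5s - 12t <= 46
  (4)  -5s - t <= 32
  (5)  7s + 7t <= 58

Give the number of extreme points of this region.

3

Of the 10 pairwise boundary intersections, those satisfying every inequality are:
  (-47/10, -15/8)
  (40/21, 134/21)
  (1018/49, -612/49)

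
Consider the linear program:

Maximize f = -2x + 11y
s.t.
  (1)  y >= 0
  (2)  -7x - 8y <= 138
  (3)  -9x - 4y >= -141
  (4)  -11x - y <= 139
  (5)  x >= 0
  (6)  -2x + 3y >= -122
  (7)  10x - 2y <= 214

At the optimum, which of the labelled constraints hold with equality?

Feasible corners and f = -2x + 11y:
  (47/3, 0) → f = -94/3
  (0, 0) → f = 0
  (0, 141/4) → f = 1551/4

The maximum is at (0, 141/4). Substituting into each constraint, equality holds for (3) and (5); the remaining constraints have slack.

(3) and (5)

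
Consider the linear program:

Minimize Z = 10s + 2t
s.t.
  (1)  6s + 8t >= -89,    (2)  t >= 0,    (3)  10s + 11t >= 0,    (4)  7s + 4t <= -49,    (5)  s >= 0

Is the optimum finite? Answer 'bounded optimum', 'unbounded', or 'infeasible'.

The boundaries t = 0 and 10s + 11t = 0 meet at (0, 0), but that point violates 7s + 4t ≤ -49. Every candidate vertex is excluded by some other constraint, so the feasible region is empty.

infeasible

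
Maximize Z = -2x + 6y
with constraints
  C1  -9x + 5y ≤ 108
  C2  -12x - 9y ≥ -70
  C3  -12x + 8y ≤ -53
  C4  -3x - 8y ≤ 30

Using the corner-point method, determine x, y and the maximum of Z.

Extreme points and Z = -2x + 6y:
  (61/12, 1) → Z = -25/6
  (830/69, -190/23) → Z = -5080/69
  (23/15, -173/40) → Z = -1741/60

The optimum lies where -12x - 9y = -70 and -12x + 8y = -53.
Solving simultaneously gives x = 61/12, y = 1.

x = 61/12, y = 1, maximum Z = -25/6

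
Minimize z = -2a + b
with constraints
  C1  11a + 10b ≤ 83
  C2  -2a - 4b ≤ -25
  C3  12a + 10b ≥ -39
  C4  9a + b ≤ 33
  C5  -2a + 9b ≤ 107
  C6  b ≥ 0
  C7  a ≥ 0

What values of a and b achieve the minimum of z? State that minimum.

Extreme points and z = -2a + b:
  (247/79, 384/79) → z = -110/79
  (0, 83/10) → z = 83/10
  (107/34, 159/34) → z = -55/34
  (0, 25/4) → z = 25/4

At the optimal vertex, -2a - 4b = -25 and 9a + b = 33.
Solving simultaneously gives a = 107/34, b = 159/34.

a = 107/34, b = 159/34, minimum z = -55/34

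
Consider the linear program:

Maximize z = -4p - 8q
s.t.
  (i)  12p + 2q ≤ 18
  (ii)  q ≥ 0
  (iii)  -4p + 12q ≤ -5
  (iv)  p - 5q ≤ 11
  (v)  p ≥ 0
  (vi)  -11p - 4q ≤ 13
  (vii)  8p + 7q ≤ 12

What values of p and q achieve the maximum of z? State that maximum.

The optimum lies where q = 0 and -4p + 12q = -5.
Solving simultaneously gives p = 5/4, q = 0.

p = 5/4, q = 0, maximum z = -5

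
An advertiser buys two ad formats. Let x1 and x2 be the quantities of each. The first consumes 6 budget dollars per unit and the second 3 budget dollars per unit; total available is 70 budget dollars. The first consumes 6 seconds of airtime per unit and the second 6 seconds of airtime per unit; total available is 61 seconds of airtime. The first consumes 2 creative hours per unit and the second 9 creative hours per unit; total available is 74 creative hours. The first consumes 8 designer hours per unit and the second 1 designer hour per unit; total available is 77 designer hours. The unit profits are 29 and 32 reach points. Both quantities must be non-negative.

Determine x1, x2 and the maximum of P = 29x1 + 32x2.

Feasible corners and P = 29x1 + 32x2:
  (0, 0) → P = 0
  (0, 74/9) → P = 2368/9
  (77/8, 0) → P = 2233/8
  (5/2, 23/3) → P = 1907/6
  (401/42, 13/21) → P = 12461/42

At the optimal vertex, 6x1 + 6x2 = 61 and 2x1 + 9x2 = 74.
Solving simultaneously gives x1 = 5/2, x2 = 23/3.

x1 = 5/2, x2 = 23/3, maximum P = 1907/6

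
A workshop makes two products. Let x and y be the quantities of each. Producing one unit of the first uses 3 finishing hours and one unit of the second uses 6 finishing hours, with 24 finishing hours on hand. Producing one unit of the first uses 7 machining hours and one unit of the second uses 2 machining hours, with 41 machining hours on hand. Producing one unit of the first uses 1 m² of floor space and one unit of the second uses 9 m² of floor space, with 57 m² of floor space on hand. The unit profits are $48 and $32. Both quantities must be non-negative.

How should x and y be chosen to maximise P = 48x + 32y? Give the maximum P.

The optimum lies where 3x + 6y = 24 and 7x + 2y = 41.
Solving simultaneously gives x = 11/2, y = 5/4.

x = 11/2, y = 5/4, maximum P = 304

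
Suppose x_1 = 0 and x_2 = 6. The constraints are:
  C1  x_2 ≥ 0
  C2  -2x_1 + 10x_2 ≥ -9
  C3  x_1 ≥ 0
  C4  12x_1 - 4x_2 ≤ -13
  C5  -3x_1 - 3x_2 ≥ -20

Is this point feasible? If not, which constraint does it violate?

feasible

C1: 6 ≥ 0 ✓
C2: 60 ≥ -9 ✓
C3: 0 ≥ 0 ✓
C4: -24 ≤ -13 ✓
C5: -18 ≥ -20 ✓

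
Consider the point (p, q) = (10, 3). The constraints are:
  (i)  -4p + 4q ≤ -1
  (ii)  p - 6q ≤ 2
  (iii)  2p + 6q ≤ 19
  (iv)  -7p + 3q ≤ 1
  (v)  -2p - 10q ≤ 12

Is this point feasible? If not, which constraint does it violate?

not feasible — violates (iii)

Constraint (iii): 2p + 6q = 38, which is not ≤ 19. All other constraints are satisfied.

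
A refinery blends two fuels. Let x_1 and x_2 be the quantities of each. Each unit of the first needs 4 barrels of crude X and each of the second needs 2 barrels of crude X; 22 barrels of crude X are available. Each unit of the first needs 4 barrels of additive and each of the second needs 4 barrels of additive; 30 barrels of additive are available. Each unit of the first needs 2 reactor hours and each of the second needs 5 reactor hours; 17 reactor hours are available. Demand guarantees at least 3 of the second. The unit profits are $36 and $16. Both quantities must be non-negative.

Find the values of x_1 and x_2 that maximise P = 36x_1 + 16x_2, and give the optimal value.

x_1 = 1, x_2 = 3, maximum P = 84

Corner points and P = 36x_1 + 16x_2:
  (0, 17/5) → P = 272/5
  (0, 3) → P = 48
  (1, 3) → P = 84

At the optimal vertex, 2x_1 + 5x_2 = 17 and x_2 = 3.
Solving simultaneously gives x_1 = 1, x_2 = 3.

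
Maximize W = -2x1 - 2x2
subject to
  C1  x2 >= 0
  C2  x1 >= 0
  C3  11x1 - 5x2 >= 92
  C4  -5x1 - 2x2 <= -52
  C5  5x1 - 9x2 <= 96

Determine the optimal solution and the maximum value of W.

Extreme points and W = -2x1 - 2x2:
  (52/5, 0) → W = -104/5
  (96/5, 0) → W = -192/5
  (444/47, 112/47) → W = -1112/47
The feasible region is unbounded (it extends along (5, 11), (9, 5)), but W strictly decreases along every unbounded feasible direction, so there is no improving ray and the maximum is attained at a vertex.

At the optimal vertex, x2 = 0 and -5x1 - 2x2 = -52.
Solving simultaneously gives x1 = 52/5, x2 = 0.

x1 = 52/5, x2 = 0, maximum W = -104/5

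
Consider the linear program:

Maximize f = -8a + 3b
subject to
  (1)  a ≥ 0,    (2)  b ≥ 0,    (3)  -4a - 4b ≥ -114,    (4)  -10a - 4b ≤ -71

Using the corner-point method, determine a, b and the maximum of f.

a = 0, b = 57/2, maximum f = 171/2

Vertices and f = -8a + 3b:
  (0, 57/2) → f = 171/2
  (0, 71/4) → f = 213/4
  (57/2, 0) → f = -228
  (71/10, 0) → f = -284/5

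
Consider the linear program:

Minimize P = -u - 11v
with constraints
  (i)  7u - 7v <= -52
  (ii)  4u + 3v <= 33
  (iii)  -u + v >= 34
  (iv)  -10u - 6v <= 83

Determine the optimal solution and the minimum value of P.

u = -149/2, v = 331/3, minimum P = -6835/6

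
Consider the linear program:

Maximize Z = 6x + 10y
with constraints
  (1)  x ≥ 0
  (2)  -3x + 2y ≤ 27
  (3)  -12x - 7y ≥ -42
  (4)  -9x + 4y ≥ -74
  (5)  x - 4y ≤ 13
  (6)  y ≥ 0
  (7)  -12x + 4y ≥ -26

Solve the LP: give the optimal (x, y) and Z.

x = 0, y = 6, maximum Z = 60

Corner points and Z = 6x + 10y:
  (0, 6) → Z = 60
  (0, 0) → Z = 0
  (175/66, 16/11) → Z = 335/11
  (13/6, 0) → Z = 13

The binding constraints are x = 0 and -12x - 7y = -42.
Solving simultaneously gives x = 0, y = 6.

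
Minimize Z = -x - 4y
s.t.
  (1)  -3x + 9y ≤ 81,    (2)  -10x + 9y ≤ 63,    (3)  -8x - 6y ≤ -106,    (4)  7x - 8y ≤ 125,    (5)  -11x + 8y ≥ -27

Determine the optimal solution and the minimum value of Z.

Vertices and Z = -x - 4y:
  (26/5, 161/15) → Z = -722/15
  (297/25, 324/25) → Z = -1593/25
  (101/13, 95/13) → Z = -37

At the optimal vertex, -3x + 9y = 81 and -11x + 8y = -27.
Solving simultaneously gives x = 297/25, y = 324/25.

x = 297/25, y = 324/25, minimum Z = -1593/25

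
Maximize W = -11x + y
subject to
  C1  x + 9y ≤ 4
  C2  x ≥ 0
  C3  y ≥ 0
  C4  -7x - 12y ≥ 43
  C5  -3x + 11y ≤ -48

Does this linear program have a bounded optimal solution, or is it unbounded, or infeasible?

The boundaries x = 0 and -3x + 11y = -48 meet at (0, -48/11), but that point violates y ≥ 0. Every candidate vertex is excluded by some other constraint, so the feasible region is empty.

infeasible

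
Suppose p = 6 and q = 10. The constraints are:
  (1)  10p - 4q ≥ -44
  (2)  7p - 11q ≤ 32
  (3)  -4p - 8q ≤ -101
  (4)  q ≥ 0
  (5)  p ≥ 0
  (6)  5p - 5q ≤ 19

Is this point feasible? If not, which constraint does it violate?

feasible

(1): 20 ≥ -44 ✓
(2): -68 ≤ 32 ✓
(3): -104 ≤ -101 ✓
(4): 10 ≥ 0 ✓
(5): 6 ≥ 0 ✓
(6): -20 ≤ 19 ✓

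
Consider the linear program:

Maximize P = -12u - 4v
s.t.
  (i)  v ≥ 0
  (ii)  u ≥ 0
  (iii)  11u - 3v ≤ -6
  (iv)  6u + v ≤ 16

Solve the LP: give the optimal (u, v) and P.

Extreme points and P = -12u - 4v:
  (0, 2) → P = -8
  (0, 16) → P = -64
  (42/29, 212/29) → P = -1352/29

u = 0, v = 2, maximum P = -8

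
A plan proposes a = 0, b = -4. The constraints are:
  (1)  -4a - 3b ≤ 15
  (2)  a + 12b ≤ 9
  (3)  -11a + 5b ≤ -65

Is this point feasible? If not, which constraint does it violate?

Constraint (3): -11a + 5b = -20, which is not ≤ -65. All other constraints are satisfied.

not feasible — violates (3)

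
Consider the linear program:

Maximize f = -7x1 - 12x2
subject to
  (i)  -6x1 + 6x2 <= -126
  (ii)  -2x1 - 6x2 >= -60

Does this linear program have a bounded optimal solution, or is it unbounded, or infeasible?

unbounded

From the feasible point (93/4, 9/4), moving in the direction (-6, -6) keeps every constraint satisfied while f increases without bound.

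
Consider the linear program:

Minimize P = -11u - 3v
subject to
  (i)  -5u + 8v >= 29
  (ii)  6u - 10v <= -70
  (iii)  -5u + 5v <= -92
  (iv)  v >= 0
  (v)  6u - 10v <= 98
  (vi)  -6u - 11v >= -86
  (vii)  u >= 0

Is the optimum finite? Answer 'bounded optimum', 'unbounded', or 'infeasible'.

infeasible

The boundaries -5u + 8v = 29 and 6u - 10v = -70 meet at (135, 88), but that point violates -6u - 11v ≥ -86. Every candidate vertex is excluded by some other constraint, so the feasible region is empty.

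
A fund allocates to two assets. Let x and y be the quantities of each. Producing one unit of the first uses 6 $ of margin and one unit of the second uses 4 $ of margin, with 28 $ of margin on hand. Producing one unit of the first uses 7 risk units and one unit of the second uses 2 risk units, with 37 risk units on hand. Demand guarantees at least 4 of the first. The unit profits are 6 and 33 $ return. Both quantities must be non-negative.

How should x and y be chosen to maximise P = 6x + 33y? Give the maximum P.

x = 4, y = 1, maximum P = 57

Feasible corners and P = 6x + 33y:
  (14/3, 0) → P = 28
  (4, 0) → P = 24
  (4, 1) → P = 57

The binding constraints are 6x + 4y = 28 and x = 4.
Solving simultaneously gives x = 4, y = 1.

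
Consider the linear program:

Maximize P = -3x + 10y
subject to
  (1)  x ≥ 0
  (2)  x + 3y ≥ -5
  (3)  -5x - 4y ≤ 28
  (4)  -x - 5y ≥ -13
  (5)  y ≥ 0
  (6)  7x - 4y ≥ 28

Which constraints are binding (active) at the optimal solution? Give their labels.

Feasible corners and P = -3x + 10y:
  (13, 0) → P = -39
  (64/13, 21/13) → P = 18/13
  (4, 0) → P = -12

The maximum is at (64/13, 21/13). Substituting into each constraint, equality holds for (4) and (6); the remaining constraints have slack.

(4) and (6)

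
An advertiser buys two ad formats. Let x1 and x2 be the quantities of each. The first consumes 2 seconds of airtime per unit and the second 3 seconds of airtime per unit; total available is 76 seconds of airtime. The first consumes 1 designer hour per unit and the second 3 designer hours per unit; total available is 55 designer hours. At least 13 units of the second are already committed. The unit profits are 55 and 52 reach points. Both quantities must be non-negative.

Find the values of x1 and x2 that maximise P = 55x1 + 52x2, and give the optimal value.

x1 = 16, x2 = 13, maximum P = 1556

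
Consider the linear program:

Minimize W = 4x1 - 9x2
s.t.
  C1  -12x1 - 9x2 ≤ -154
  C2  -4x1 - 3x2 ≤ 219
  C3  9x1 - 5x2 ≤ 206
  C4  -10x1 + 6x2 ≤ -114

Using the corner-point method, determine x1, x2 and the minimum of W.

Vertices and W = 4x1 - 9x2:
  (2624/141, -362/47) → W = 20270/141
  (325/27, 86/81) → W = 1042/27
  (333/2, 517/2) → W = -3321/2

The optimum lies where 9x1 - 5x2 = 206 and -10x1 + 6x2 = -114.
Solving simultaneously gives x1 = 333/2, x2 = 517/2.

x1 = 333/2, x2 = 517/2, minimum W = -3321/2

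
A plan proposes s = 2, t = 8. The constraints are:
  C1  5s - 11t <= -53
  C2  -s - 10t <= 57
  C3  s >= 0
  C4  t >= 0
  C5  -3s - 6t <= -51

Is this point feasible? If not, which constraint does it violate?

C1: -78 ≤ -53 ✓
C2: -82 ≤ 57 ✓
C3: 2 ≥ 0 ✓
C4: 8 ≥ 0 ✓
C5: -54 ≤ -51 ✓

feasible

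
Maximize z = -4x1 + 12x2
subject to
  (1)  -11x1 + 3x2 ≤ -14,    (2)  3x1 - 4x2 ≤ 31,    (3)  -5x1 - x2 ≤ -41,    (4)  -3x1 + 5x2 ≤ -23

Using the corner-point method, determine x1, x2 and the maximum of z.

x1 = 21, x2 = 8, maximum z = 12

Corner points and z = -4x1 + 12x2:
  (195/23, -32/23) → z = -1164/23
  (21, 8) → z = 12
  (57/7, 2/7) → z = -204/7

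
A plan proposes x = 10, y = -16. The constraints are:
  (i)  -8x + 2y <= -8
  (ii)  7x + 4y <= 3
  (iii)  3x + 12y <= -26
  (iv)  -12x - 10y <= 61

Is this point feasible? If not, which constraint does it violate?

Constraint (ii): 7x + 4y = 6, which is not ≤ 3. All other constraints are satisfied.

not feasible — violates (ii)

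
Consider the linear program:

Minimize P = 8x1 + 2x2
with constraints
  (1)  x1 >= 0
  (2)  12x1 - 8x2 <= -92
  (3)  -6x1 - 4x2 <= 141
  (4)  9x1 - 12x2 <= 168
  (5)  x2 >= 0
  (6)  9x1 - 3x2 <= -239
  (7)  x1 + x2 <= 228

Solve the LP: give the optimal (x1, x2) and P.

Extreme points and P = 8x1 + 2x2:
  (0, 239/3) → P = 478/3
  (0, 228) → P = 456
  (445/12, 2291/12) → P = 1357/2

The optimum lies where x1 = 0 and 9x1 - 3x2 = -239.
Solving simultaneously gives x1 = 0, x2 = 239/3.

x1 = 0, x2 = 239/3, minimum P = 478/3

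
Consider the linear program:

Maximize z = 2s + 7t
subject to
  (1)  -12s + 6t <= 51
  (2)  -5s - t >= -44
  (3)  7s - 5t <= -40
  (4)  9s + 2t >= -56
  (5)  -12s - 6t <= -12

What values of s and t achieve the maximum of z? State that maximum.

s = 71/14, t = 261/14, maximum z = 1969/14

Extreme points and z = 2s + 7t:
  (71/14, 261/14) → z = 1969/14
  (-5/6, 41/6) → z = 277/6
  (45/8, 127/8) → z = 979/8

The binding constraints are -12s + 6t = 51 and -5s - t = -44.
Solving simultaneously gives s = 71/14, t = 261/14.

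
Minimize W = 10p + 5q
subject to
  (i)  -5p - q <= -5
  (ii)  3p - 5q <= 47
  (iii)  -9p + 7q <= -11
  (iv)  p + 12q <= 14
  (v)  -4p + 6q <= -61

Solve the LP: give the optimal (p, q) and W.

Vertices and W = 10p + 5q:
  (634/41, -5/41) → W = 6315/41
  (23/2, -5/2) → W = 205/2
  (136/9, -5/54) → W = 8135/54

The optimum lies where 3p - 5q = 47 and -4p + 6q = -61.
Solving simultaneously gives p = 23/2, q = -5/2.

p = 23/2, q = -5/2, minimum W = 205/2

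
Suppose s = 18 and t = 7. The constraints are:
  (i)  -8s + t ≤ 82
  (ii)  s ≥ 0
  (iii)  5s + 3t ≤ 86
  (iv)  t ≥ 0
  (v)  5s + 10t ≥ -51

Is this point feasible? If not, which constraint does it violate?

not feasible — violates (iii)

Constraint (iii): 5s + 3t = 111, which is not ≤ 86. All other constraints are satisfied.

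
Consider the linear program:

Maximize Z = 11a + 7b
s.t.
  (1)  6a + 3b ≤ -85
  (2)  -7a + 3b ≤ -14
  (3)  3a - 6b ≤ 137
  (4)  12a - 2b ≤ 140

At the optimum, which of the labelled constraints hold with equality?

Feasible corners and Z = 11a + 7b:
  (-71/13, -679/39) → Z = -7096/39
  (-11/5, -359/15) → Z = -2876/15
  (-109/11, -917/33) → Z = -10016/33

The maximum is at (-71/13, -679/39). Substituting into each constraint, equality holds for (1) and (2); the remaining constraints have slack.

(1) and (2)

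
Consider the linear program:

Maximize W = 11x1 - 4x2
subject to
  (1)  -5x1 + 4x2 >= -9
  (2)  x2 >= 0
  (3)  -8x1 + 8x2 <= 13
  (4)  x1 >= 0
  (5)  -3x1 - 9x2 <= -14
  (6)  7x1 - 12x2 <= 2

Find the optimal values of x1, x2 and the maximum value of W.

Corner points and W = 11x1 - 4x2:
  (31/2, 137/8) → W = 102
  (25/8, 53/32) → W = 111/4
  (0, 13/8) → W = -13/2
  (0, 14/9) → W = -56/9
  (62/33, 92/99) → W = 1678/99

The optimum lies where -5x1 + 4x2 = -9 and -8x1 + 8x2 = 13.
Solving simultaneously gives x1 = 31/2, x2 = 137/8.

x1 = 31/2, x2 = 137/8, maximum W = 102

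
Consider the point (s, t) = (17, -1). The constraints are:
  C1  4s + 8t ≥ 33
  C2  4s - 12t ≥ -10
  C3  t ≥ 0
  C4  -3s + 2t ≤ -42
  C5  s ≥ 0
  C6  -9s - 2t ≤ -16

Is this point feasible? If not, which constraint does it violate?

not feasible — violates C3

Constraint C3: t = -1, which is not ≥ 0. All other constraints are satisfied.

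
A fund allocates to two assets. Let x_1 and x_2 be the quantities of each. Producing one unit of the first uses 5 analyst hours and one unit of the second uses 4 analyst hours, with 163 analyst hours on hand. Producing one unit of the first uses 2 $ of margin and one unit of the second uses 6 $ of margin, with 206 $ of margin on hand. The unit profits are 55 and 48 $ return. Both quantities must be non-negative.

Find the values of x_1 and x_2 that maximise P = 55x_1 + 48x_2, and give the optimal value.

Vertices and P = 55x_1 + 48x_2:
  (0, 0) → P = 0
  (0, 103/3) → P = 1648
  (163/5, 0) → P = 1793
  (7, 32) → P = 1921

At the optimal vertex, 5x_1 + 4x_2 = 163 and 2x_1 + 6x_2 = 206.
Solving simultaneously gives x_1 = 7, x_2 = 32.

x_1 = 7, x_2 = 32, maximum P = 1921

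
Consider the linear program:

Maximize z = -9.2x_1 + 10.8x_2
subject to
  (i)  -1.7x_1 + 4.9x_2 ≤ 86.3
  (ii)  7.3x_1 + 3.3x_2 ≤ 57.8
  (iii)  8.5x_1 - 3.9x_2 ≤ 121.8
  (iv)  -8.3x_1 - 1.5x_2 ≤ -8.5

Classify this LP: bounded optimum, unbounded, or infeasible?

bounded optimum

Feasible corners and z = -9.2x_1 + 10.8x_2:
  (-157/4138, 72825/4138) → z = 1969886/10345
  (-4390/2161, 36537/2161) → z = 2174938/10805
  (5228/471, -9946/1413) → z = -419516/2355
  (7195/1504, -93869/4512) → z = -505153/1880
The feasible region has finitely many vertices and no improving ray; the maximum is 2174938/10805 at (-4390/2161, 36537/2161).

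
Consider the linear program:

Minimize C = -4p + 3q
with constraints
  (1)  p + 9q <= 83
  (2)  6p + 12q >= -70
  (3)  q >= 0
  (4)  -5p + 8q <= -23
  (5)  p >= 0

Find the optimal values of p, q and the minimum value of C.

Feasible corners and C = -4p + 3q:
  (83, 0) → C = -332
  (871/53, 392/53) → C = -2308/53
  (23/5, 0) → C = -92/5

The binding constraints are p + 9q = 83 and q = 0.
Solving simultaneously gives p = 83, q = 0.

p = 83, q = 0, minimum C = -332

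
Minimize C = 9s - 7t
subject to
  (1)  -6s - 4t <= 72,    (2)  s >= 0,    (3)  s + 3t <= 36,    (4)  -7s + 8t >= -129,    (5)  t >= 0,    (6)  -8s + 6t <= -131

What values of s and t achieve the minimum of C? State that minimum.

s = 203/10, t = 157/30, minimum C = 2191/15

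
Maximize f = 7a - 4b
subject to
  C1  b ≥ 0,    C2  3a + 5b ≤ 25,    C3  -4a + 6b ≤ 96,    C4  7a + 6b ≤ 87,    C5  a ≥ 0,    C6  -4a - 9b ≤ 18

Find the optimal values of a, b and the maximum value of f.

a = 25/3, b = 0, maximum f = 175/3

Vertices and f = 7a - 4b:
  (25/3, 0) → f = 175/3
  (0, 0) → f = 0
  (0, 5) → f = -20

The optimum lies where b = 0 and 3a + 5b = 25.
Solving simultaneously gives a = 25/3, b = 0.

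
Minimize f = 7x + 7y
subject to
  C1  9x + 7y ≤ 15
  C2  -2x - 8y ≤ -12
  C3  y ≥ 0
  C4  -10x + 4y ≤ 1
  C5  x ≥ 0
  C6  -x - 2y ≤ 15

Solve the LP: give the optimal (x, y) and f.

x = 5/11, y = 61/44, minimum f = 567/44

Vertices and f = 7x + 7y:
  (18/29, 39/29) → f = 399/29
  (1/2, 3/2) → f = 14
  (5/11, 61/44) → f = 567/44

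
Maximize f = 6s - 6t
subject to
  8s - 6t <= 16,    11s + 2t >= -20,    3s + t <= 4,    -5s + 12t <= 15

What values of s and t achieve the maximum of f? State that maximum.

Vertices and f = 6s - 6t:
  (-44/41, -168/41) → f = 744/41
  (20/13, -8/13) → f = 168/13
  (-135/71, 65/142) → f = -1005/71
  (33/41, 65/41) → f = -192/41

The optimum lies where 8s - 6t = 16 and 11s + 2t = -20.
Solving simultaneously gives s = -44/41, t = -168/41.

s = -44/41, t = -168/41, maximum f = 744/41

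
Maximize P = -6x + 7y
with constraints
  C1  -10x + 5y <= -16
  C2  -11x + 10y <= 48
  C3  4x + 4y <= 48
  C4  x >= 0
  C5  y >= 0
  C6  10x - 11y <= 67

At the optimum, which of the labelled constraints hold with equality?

C1 and C3

Vertices and P = -6x + 7y:
  (76/15, 104/15) → P = 272/15
  (8/5, 0) → P = -48/5
  (199/21, 53/21) → P = -823/21
  (67/10, 0) → P = -201/5

The maximum is at (76/15, 104/15). Substituting into each constraint, equality holds for C1 and C3; the remaining constraints have slack.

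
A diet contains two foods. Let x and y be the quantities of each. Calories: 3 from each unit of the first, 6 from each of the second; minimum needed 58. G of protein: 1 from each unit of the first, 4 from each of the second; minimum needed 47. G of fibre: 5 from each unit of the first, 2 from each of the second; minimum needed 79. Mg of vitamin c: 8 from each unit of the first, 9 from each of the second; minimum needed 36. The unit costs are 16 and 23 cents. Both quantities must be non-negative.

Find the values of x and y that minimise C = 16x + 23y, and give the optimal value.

Extreme points and C = 16x + 23y:
  (0, 79/2) → C = 1817/2
  (47, 0) → C = 752
  (37/3, 26/3) → C = 1190/3
The feasible region is unbounded (it extends along (0, 1), (1, 0)), but C strictly increases along every unbounded feasible direction, so there is no improving ray and the minimum is attained at a vertex.

The binding constraints are x + 4y = 47 and 5x + 2y = 79.
Solving simultaneously gives x = 37/3, y = 26/3.

x = 37/3, y = 26/3, minimum C = 1190/3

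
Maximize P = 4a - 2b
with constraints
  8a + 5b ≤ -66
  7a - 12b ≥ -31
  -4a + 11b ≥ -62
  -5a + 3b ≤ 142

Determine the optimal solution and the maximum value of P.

a = -104/27, b = -190/27, maximum P = -4/3

Feasible corners and P = 4a - 2b:
  (-947/131, -214/131) → P = -3360/131
  (-104/27, -190/27) → P = -4/3
  (-1085/29, -558/29) → P = -3224/29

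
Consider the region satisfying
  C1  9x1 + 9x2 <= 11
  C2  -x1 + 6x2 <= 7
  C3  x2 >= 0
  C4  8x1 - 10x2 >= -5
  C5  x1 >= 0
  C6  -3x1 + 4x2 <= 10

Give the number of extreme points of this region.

4

Intersecting each pair of boundary lines and keeping only the points that satisfy every inequality leaves:
  (11/9, 0)
  (65/162, 133/162)
  (0, 0)
  (0, 1/2)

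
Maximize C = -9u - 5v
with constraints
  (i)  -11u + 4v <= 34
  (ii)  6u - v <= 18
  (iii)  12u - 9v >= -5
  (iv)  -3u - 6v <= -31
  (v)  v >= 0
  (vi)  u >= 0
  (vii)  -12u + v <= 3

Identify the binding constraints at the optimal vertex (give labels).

Feasible corners and C = -9u - 5v:
  (167/42, 41/7) → C = -911/14
  (139/39, 44/13) → C = -49
  (83/33, 43/11) → C = -464/11

The maximum is at (83/33, 43/11). Substituting into each constraint, equality holds for (iii) and (iv); the remaining constraints have slack.

(iii) and (iv)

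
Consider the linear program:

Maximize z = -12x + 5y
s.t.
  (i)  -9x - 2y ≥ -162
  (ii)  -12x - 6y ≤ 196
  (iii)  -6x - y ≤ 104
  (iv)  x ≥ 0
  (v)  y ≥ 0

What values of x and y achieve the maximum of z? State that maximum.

Corner points and z = -12x + 5y:
  (0, 81) → z = 405
  (18, 0) → z = -216
  (0, 0) → z = 0

x = 0, y = 81, maximum z = 405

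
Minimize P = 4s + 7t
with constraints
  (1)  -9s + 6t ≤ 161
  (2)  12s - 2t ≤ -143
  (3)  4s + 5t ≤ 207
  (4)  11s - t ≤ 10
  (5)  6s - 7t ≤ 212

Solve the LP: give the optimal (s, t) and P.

Extreme points and P = 4s + 7t:
  (-268/27, 215/18) → P = 2371/54
  (-2399/27, -958/9) → P = -29714/27
  (-475/24, -189/4) → P = -4919/12

The optimum lies where -9s + 6t = 161 and 6s - 7t = 212.
Solving simultaneously gives s = -2399/27, t = -958/9.

s = -2399/27, t = -958/9, minimum P = -29714/27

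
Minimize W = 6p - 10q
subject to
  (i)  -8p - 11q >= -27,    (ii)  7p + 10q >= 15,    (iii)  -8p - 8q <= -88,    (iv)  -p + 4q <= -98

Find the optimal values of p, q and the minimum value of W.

Vertices and W = 6p - 10q:
  (35, -23) → W = 440
  (94/3, -61/3) → W = 1174/3
  (95/3, -62/3) → W = 1190/3

The binding constraints are -8p - 11q = -27 and -8p - 8q = -88.
Solving simultaneously gives p = 94/3, q = -61/3.

p = 94/3, q = -61/3, minimum W = 1174/3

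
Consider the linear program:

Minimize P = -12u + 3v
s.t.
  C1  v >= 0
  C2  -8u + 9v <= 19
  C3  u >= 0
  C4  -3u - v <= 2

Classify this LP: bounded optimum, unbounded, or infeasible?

unbounded

From the feasible point (0, 0), moving in the direction (9, 8) keeps every constraint satisfied while P decreases without bound.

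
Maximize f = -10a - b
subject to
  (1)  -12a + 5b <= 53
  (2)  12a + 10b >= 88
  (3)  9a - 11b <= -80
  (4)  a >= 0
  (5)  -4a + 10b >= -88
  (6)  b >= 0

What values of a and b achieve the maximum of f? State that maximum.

Vertices and f = -10a - b:
  (0, 53/5) → f = -53/5
  (28/37, 292/37) → f = -572/37
  (0, 44/5) → f = -44/5
The feasible region is unbounded (it extends along (11, 9), (5, 12)), but f strictly decreases along every unbounded feasible direction, so there is no improving ray and the maximum is attained at a vertex.

a = 0, b = 44/5, maximum f = -44/5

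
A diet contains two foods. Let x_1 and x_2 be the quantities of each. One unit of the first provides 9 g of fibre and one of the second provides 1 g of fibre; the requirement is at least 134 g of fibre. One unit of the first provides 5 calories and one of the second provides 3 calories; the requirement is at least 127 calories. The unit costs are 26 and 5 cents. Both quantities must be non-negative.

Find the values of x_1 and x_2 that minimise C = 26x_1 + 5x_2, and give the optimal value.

x_1 = 25/2, x_2 = 43/2, minimum C = 865/2

Feasible corners and C = 26x_1 + 5x_2:
  (0, 134) → C = 670
  (127/5, 0) → C = 3302/5
  (25/2, 43/2) → C = 865/2
The feasible region is unbounded (it extends along (0, 1), (1, 0)), but C strictly increases along every unbounded feasible direction, so there is no improving ray and the minimum is attained at a vertex.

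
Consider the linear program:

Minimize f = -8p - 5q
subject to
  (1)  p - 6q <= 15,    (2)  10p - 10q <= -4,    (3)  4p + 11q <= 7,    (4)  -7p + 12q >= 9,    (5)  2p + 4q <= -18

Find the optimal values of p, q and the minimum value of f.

p = -63/13, q = -27/13, minimum f = 639/13

Extreme points and f = -8p - 5q:
  (-39/5, -19/5) → f = 407/5
  (-113/3, 43/3) → f = 689/3
  (-63/13, -27/13) → f = 639/13
The feasible region is unbounded (it extends along (-6, -1), (-11, 4)), but f strictly increases along every unbounded feasible direction, so there is no improving ray and the minimum is attained at a vertex.

The optimum lies where -7p + 12q = 9 and 2p + 4q = -18.
Solving simultaneously gives p = -63/13, q = -27/13.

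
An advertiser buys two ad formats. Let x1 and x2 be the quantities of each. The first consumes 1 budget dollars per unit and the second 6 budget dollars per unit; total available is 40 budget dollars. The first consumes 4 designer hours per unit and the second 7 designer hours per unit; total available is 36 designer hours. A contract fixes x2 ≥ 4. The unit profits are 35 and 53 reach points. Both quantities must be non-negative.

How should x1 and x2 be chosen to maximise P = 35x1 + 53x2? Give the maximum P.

x1 = 2, x2 = 4, maximum P = 282

The binding constraints are 4x1 + 7x2 = 36 and x2 = 4.
Solving simultaneously gives x1 = 2, x2 = 4.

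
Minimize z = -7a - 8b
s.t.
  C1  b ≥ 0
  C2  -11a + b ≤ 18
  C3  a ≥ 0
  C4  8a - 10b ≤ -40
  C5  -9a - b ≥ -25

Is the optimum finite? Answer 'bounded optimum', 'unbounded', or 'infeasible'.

bounded optimum

Feasible corners and z = -7a - 8b:
  (0, 18) → z = -144
  (7/20, 437/20) → z = -709/4
  (0, 4) → z = -32
  (15/7, 40/7) → z = -425/7
The feasible region has finitely many vertices and no improving ray; the minimum is -709/4 at (7/20, 437/20).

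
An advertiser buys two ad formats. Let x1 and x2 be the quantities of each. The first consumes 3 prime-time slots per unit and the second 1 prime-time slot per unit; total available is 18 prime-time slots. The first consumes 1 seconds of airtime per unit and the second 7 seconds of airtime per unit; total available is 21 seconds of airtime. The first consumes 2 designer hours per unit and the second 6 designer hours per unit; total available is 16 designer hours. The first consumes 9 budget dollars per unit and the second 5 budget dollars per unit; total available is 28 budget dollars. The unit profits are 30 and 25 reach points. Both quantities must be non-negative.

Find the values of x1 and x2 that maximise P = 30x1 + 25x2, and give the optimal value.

x1 = 2, x2 = 2, maximum P = 110

Corner points and P = 30x1 + 25x2:
  (0, 0) → P = 0
  (0, 8/3) → P = 200/3
  (28/9, 0) → P = 280/3
  (2, 2) → P = 110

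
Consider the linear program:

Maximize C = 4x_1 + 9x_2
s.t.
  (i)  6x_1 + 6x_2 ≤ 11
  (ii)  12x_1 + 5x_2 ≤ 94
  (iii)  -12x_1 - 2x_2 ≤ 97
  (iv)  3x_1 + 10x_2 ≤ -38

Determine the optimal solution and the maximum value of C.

x_1 = 169/21, x_2 = -87/14, maximum C = -997/42

Extreme points and C = 4x_1 + 9x_2:
  (509/42, -72/7) → C = -926/21
  (169/21, -87/14) → C = -997/42
  (-149/19, -55/38) → C = -1687/38
The feasible region is unbounded (it extends along (1, -6), (5, -12)), but C strictly decreases along every unbounded feasible direction, so there is no improving ray and the maximum is attained at a vertex.

The optimum lies where 6x_1 + 6x_2 = 11 and 3x_1 + 10x_2 = -38.
Solving simultaneously gives x_1 = 169/21, x_2 = -87/14.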